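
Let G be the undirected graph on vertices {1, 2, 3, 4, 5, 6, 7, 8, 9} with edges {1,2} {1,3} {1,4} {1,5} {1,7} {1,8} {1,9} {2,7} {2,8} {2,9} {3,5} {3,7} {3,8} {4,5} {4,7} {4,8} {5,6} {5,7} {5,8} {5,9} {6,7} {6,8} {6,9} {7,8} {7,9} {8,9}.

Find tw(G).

4

A width-4 tree decomposition is:
Bags: B1 = {1, 4, 5, 7, 8}  B2 = {1, 5, 7, 8, 9}  B3 = {1, 3, 5, 7, 8}  B4 = {1, 2, 7, 8, 9}  B5 = {5, 6, 7, 8, 9}
Tree: B1–B2, B2–B3, B2–B4, B2–B5
Each bag holds 5 vertices, so the decomposition has width 4, which upper-bounds the treewidth. For the lower bound, the 5 vertices {1, 2, 7, 8, 9} are pairwise adjacent, and any tree decomposition puts a clique entirely inside one bag — forcing width ≥ 4. Therefore the treewidth is 4.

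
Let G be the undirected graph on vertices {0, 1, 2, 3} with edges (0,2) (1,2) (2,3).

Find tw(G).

A width-1 tree decomposition is:
Bags: B1 = {0, 2}  B2 = {2, 3}  B3 = {1, 2}
Tree: B1–B2, B1–B3
Every bag has size at most 2, so the width is 2 − 1 = 1 and tw(G) ≤ 1. Since G has at least one edge (e.g. 2–0), it is not an edgeless graph, so tw(G) ≥ 1. Combining the bounds, tw(G) = 1.

1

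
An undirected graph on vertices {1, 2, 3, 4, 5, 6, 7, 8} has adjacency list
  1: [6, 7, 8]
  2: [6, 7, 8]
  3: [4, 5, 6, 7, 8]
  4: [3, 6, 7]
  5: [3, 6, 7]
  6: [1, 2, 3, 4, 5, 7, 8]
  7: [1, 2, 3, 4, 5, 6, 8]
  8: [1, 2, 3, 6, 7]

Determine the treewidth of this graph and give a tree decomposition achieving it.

Treewidth 3.
One optimal decomposition is:
Bags: B1 = {3, 6, 7, 8}  B2 = {2, 6, 7, 8}  B3 = {3, 4, 6, 7}  B4 = {1, 6, 7, 8}  B5 = {3, 5, 6, 7}
Tree: B1–B2, B1–B3, B1–B4, B1–B5

Each bag holds 4 vertices, so the decomposition has width 3, which upper-bounds the treewidth. Conversely, {1, 6, 7, 8} is a clique of size 4, and the vertices of any clique must share a bag in every tree decomposition; so some bag has ≥ 4 vertices and tw(G) ≥ 3. Therefore the treewidth is 3.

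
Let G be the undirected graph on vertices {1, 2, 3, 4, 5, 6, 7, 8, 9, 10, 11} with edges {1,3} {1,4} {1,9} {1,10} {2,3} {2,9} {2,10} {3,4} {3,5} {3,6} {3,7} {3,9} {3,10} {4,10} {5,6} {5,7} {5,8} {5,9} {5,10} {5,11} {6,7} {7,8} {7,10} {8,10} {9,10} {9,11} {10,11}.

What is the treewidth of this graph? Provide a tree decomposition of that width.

Treewidth 3.
One optimal decomposition is:
Bags: B1 = {1, 3, 9, 10}  B2 = {2, 3, 9, 10}  B3 = {3, 5, 9, 10}  B4 = {3, 5, 7, 10}  B5 = {5, 7, 8, 10}  B6 = {5, 9, 10, 11}  B7 = {3, 5, 6, 7}  B8 = {1, 3, 4, 10}
Tree: B1–B2, B1–B3, B3–B4, B4–B5, B3–B6, B4–B7, B1–B8

The largest bag has 4 vertices, giving width 3; this decomposition certifies tw(G) ≤ 3. On the other hand G contains the 4-clique {5, 7, 8, 10}. A clique must lie in a single bag of any decomposition, so no decomposition can have width below 3. Hence tw(G) = 3 exactly.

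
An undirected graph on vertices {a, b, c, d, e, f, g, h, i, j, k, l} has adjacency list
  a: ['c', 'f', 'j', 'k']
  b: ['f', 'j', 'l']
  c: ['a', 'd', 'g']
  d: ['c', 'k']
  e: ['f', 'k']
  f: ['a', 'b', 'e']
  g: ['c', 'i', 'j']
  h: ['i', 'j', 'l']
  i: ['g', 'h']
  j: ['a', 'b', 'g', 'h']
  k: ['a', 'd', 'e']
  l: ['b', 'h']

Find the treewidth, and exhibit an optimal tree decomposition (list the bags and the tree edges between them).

The largest bag has 4 vertices, giving width 3; this decomposition certifies tw(G) ≤ 3. For the lower bound: the 4 vertex sets {d,e,k}, {f}, {a}, {b,c,g,j} are disjoint, each induces a connected subgraph, and every pair is joined by at least one edge of G. Contracting each set to a single vertex therefore yields K_{4} as a minor, and since treewidth is minor-monotone, tw(G) ≥ tw(K_{4}) = 3. Therefore the treewidth is 3.

Treewidth 3.
One such decomposition:
Bags: B1 = {d, e, f, k}  B2 = {a, d, f, k}  B3 = {a, c, d, f}  B4 = {a, b, c, f}  B5 = {a, b, c, j}  B6 = {b, c, g, j}  B7 = {b, g, j, l}  B8 = {g, h, j, l}  B9 = {g, h, i, l}
Tree: B1–B2, B2–B3, B3–B4, B4–B5, B5–B6, B6–B7, B7–B8, B8–B9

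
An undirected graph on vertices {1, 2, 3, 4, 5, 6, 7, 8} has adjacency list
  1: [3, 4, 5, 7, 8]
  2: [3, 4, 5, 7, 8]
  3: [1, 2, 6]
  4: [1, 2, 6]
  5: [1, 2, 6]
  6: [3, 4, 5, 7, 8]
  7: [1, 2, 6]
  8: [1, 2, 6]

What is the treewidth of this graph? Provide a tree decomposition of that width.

Every bag has size at most 4, so the width is 4 − 1 = 3 and tw(G) ≤ 3. For the lower bound: the 4 vertex sets {5,6}, {1,8}, {2}, {4} are disjoint, each induces a connected subgraph, and every pair is joined by at least one edge of G. Contracting each set to a single vertex therefore yields K_{4} as a minor, and since treewidth is minor-monotone, tw(G) ≥ tw(K_{4}) = 3. The upper and lower bounds meet at 3, so that is the treewidth.

Treewidth 3.
Bags: B1 = {1, 2, 5, 6}  B2 = {1, 2, 6, 8}  B3 = {1, 2, 4, 6}  B4 = {1, 2, 6, 7}  B5 = {1, 2, 3, 6}
Tree: B1–B2, B2–B3, B3–B4, B4–B5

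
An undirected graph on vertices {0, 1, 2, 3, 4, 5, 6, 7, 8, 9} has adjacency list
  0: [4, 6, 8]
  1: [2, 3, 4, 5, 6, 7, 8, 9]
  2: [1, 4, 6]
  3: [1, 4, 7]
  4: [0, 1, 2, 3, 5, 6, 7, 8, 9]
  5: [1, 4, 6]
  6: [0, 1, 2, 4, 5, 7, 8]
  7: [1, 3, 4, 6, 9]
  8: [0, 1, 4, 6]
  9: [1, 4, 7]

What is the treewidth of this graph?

3

A width-3 tree decomposition is:
Bags: B1 = {1, 2, 4, 6}  B2 = {1, 4, 6, 8}  B3 = {1, 4, 6, 7}  B4 = {0, 4, 6, 8}  B5 = {1, 4, 5, 6}  B6 = {1, 4, 7, 9}  B7 = {1, 3, 4, 7}
Tree: B1–B2, B2–B3, B2–B4, B1–B5, B3–B6, B6–B7
Each bag holds 4 vertices, so the decomposition has width 3, which upper-bounds the treewidth. On the other hand G contains the 4-clique {0, 4, 6, 8}. A clique must lie in a single bag of any decomposition, so no decomposition can have width below 3. Combining the bounds, tw(G) = 3.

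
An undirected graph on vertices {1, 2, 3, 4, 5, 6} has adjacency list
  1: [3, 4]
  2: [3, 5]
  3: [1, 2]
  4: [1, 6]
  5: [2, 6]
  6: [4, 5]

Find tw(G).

2

A width-2 tree decomposition is:
Bags: B1 = {2, 5, 6}  B2 = {2, 3, 6}  B3 = {1, 3, 6}  B4 = {1, 4, 6}
Tree: B1–B2, B2–B3, B3–B4
The largest bag has 3 vertices, giving width 2; this decomposition certifies tw(G) ≤ 2. The edges 6–5–2–3–1–4–6 form a cycle, so G is not a tree and its treewidth is at least 2. Combining the bounds, tw(G) = 2.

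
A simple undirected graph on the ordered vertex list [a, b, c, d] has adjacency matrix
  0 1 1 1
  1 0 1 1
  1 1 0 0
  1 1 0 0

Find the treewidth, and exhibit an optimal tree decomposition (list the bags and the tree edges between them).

Treewidth 2.
One optimal decomposition is:
Bags: B1 = {a, b, d}  B2 = {a, b, c}
Tree: B1–B2

The largest bag has 3 vertices, giving width 2; this decomposition certifies tw(G) ≤ 2. Conversely, {a, b, d} is a clique of size 3, and the vertices of any clique must share a bag in every tree decomposition; so some bag has ≥ 3 vertices and tw(G) ≥ 2. Therefore the treewidth is 2.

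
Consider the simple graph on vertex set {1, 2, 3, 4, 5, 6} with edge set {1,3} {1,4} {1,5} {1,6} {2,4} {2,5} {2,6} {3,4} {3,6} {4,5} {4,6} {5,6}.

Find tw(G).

A width-3 tree decomposition is:
Bags: B1 = {2, 4, 5, 6}  B2 = {1, 4, 5, 6}  B3 = {1, 3, 4, 6}
Tree: B1–B2, B2–B3
Each bag holds 4 vertices, so the decomposition has width 3, which upper-bounds the treewidth. On the other hand G contains the 4-clique {1, 3, 4, 6}. A clique must lie in a single bag of any decomposition, so no decomposition can have width below 3. Hence tw(G) = 3 exactly.

3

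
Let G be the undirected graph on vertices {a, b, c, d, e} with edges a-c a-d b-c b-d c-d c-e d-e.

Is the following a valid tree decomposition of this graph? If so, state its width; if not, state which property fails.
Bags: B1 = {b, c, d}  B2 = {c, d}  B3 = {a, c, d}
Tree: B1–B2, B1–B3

A tree decomposition must satisfy three properties: every vertex lies in some bag; for every edge, both endpoints lie together in some bag; and for every vertex, the bags containing it form a connected subtree. Here vertex e appears in no bag, so the decomposition is invalid.

No — vertex e appears in no bag.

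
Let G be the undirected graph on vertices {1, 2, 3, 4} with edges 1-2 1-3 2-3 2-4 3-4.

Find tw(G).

2

A width-2 tree decomposition is:
Bags: B1 = {2, 3, 4}  B2 = {1, 2, 3}
Tree: B1–B2
Each bag holds 3 vertices, so the decomposition has width 2, which upper-bounds the treewidth. For the lower bound, the 3 vertices {1, 2, 3} are pairwise adjacent, and any tree decomposition puts a clique entirely inside one bag — forcing width ≥ 2. Combining the bounds, tw(G) = 2.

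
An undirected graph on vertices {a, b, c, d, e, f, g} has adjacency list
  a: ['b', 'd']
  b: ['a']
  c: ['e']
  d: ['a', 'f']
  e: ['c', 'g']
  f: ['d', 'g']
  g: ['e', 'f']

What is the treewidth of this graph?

A width-1 tree decomposition is:
Bags: B1 = {a, b}  B2 = {a, d}  B3 = {d, f}  B4 = {f, g}  B5 = {e, g}  B6 = {c, e}
Tree: B1–B2, B2–B3, B3–B4, B4–B5, B5–B6
Every bag has size at most 2, so the width is 2 − 1 = 1 and tw(G) ≤ 1. G has an edge, so its treewidth is at least 1. Combining the bounds, tw(G) = 1.

1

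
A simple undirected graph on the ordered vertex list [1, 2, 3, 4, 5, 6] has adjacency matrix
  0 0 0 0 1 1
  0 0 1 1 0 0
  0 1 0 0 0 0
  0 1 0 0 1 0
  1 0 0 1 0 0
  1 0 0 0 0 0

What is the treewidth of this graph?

1

A width-1 tree decomposition is:
Bags: B1 = {1, 6}  B2 = {1, 5}  B3 = {4, 5}  B4 = {2, 4}  B5 = {2, 3}
Tree: B1–B2, B2–B3, B3–B4, B4–B5
The largest bag has 2 vertices, giving width 1; this decomposition certifies tw(G) ≤ 1. Any graph with an edge has treewidth ≥ 1, and G has the edge 6–1. Hence tw(G) = 1 exactly.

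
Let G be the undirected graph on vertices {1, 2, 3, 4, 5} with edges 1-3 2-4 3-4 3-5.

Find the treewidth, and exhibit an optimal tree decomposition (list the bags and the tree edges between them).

Treewidth 1.
One optimal decomposition is:
Bags: B1 = {3, 4}  B2 = {3, 5}  B3 = {1, 3}  B4 = {2, 4}
Tree: B1–B2, B1–B3, B1–B4

Each bag holds 2 vertices, so the decomposition has width 1, which upper-bounds the treewidth. Since G has at least one edge (e.g. 3–4), it is not an edgeless graph, so tw(G) ≥ 1. Hence tw(G) = 1 exactly.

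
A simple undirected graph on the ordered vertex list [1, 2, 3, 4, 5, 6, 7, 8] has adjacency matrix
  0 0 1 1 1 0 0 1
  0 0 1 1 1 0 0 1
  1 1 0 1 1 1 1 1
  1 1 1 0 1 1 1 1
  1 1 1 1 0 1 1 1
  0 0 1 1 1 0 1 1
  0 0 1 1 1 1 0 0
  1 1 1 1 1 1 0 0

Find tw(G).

A width-4 tree decomposition is:
Bags: B1 = {3, 4, 5, 6, 8}  B2 = {1, 3, 4, 5, 8}  B3 = {2, 3, 4, 5, 8}  B4 = {3, 4, 5, 6, 7}
Tree: B1–B2, B2–B3, B1–B4
Every bag has size at most 5, so the width is 5 − 1 = 4 and tw(G) ≤ 4. Conversely, {1, 3, 4, 5, 8} is a clique of size 5, and the vertices of any clique must share a bag in every tree decomposition; so some bag has ≥ 5 vertices and tw(G) ≥ 4. Hence tw(G) = 4 exactly.

4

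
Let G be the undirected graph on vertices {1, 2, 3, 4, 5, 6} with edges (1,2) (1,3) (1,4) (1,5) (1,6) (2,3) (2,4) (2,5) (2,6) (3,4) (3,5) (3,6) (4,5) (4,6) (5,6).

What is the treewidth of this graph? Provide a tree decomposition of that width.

Treewidth 5.
One optimal decomposition is:
Bags: B1 = {1, 2, 3, 4, 5, 6}
Tree: (single bag)

With just one bag of size 6, the width is 6 − 1 = 5, so tw(G) ≤ 5. For the lower bound, the 6 vertices {1, 2, 3, 4, 5, 6} are pairwise adjacent, and any tree decomposition puts a clique entirely inside one bag — forcing width ≥ 5. Therefore the treewidth is 5.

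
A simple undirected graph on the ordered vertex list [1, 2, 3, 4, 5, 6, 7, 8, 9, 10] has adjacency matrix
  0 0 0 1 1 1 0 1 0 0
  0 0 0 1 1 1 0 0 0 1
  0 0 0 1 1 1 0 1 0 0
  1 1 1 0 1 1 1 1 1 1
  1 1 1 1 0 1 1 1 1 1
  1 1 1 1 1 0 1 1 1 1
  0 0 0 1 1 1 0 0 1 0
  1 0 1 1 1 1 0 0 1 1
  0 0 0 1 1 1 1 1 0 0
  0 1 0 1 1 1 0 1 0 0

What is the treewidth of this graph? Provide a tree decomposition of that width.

Treewidth 4.
One such decomposition:
Bags: B1 = {3, 4, 5, 6, 8}  B2 = {4, 5, 6, 8, 10}  B3 = {4, 5, 6, 8, 9}  B4 = {2, 4, 5, 6, 10}  B5 = {1, 4, 5, 6, 8}  B6 = {4, 5, 6, 7, 9}
Tree: B1–B2, B1–B3, B2–B4, B1–B5, B3–B6

Every bag has size at most 5, so the width is 5 − 1 = 4 and tw(G) ≤ 4. For the lower bound, the 5 vertices {1, 4, 5, 6, 8} are pairwise adjacent, and any tree decomposition puts a clique entirely inside one bag — forcing width ≥ 4. The upper and lower bounds meet at 4, so that is the treewidth.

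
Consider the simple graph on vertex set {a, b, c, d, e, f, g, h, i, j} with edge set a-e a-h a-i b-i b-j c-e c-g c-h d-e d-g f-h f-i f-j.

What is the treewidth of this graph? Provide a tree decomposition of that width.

The largest bag has 3 vertices, giving width 2; this decomposition certifies tw(G) ≤ 2. Since g–d–e–c–g is a cycle in G, G is not acyclic. Forests are exactly the graphs of treewidth ≤ 1, so tw(G) ≥ 2. Hence tw(G) = 2 exactly.

Treewidth 2.
One such decomposition:
Bags: B1 = {c, d, g}  B2 = {c, d, e}  B3 = {c, e, h}  B4 = {a, e, h}  B5 = {a, f, h}  B6 = {a, f, i}  B7 = {f, i, j}  B8 = {b, i, j}
Tree: B1–B2, B2–B3, B3–B4, B4–B5, B5–B6, B6–B7, B7–B8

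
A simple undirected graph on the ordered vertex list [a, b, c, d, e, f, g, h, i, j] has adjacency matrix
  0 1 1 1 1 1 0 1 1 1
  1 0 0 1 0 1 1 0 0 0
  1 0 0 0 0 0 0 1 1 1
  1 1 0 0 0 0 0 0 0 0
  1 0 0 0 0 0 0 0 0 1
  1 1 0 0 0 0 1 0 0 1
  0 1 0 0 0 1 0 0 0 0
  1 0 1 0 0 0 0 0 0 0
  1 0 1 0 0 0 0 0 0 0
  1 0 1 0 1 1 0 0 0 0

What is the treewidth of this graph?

A width-2 tree decomposition is:
Bags: B1 = {a, c, j}  B2 = {a, f, j}  B3 = {a, e, j}  B4 = {a, b, f}  B5 = {a, c, h}  B6 = {a, b, d}  B7 = {a, c, i}  B8 = {b, f, g}
Tree: B1–B2, B2–B3, B2–B4, B1–B5, B4–B6, B1–B7, B4–B8
Every bag has size at most 3, so the width is 3 − 1 = 2 and tw(G) ≤ 2. On the other hand G contains the 3-clique {b, f, g}. A clique must lie in a single bag of any decomposition, so no decomposition can have width below 2. Hence tw(G) = 2 exactly.

2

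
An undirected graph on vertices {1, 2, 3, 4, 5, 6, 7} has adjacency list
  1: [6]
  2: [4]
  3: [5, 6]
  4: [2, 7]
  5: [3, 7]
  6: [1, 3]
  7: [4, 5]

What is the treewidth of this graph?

A width-1 tree decomposition is:
Bags: B1 = {2, 4}  B2 = {4, 7}  B3 = {5, 7}  B4 = {3, 5}  B5 = {3, 6}  B6 = {1, 6}
Tree: B1–B2, B2–B3, B3–B4, B4–B5, B5–B6
The largest bag has 2 vertices, giving width 1; this decomposition certifies tw(G) ≤ 1. G has an edge, so its treewidth is at least 1. Hence tw(G) = 1 exactly.

1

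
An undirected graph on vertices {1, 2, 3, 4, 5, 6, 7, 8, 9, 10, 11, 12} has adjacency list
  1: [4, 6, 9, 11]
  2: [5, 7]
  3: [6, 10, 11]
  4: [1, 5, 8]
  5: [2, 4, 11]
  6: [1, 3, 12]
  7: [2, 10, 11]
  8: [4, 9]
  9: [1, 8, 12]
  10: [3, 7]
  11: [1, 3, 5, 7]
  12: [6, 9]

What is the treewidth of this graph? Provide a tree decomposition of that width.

Each bag holds 4 vertices, so the decomposition has width 3, which upper-bounds the treewidth. For the lower bound: the 4 vertex sets {8,9,12}, {6}, {1}, {3,4,5,11} are disjoint, each induces a connected subgraph, and every pair is joined by at least one edge of G. Contracting each set to a single vertex therefore yields K_{4} as a minor, and since treewidth is minor-monotone, tw(G) ≥ tw(K_{4}) = 3. The upper and lower bounds meet at 3, so that is the treewidth.

Treewidth 3.
One optimal decomposition is:
Bags: B1 = {6, 8, 9, 12}  B2 = {1, 6, 8, 9}  B3 = {1, 4, 6, 8}  B4 = {1, 3, 4, 6}  B5 = {1, 3, 4, 11}  B6 = {3, 4, 5, 11}  B7 = {3, 5, 10, 11}  B8 = {5, 7, 10, 11}  B9 = {2, 5, 7, 10}
Tree: B1–B2, B2–B3, B3–B4, B4–B5, B5–B6, B6–B7, B7–B8, B8–B9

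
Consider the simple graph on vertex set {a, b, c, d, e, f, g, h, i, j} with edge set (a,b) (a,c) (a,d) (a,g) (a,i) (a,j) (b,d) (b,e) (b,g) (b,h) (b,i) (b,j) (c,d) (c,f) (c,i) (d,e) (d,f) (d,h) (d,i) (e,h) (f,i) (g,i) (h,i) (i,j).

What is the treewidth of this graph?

A width-3 tree decomposition is:
Bags: B1 = {a, c, d, i}  B2 = {a, b, d, i}  B3 = {a, b, i, j}  B4 = {c, d, f, i}  B5 = {a, b, g, i}  B6 = {b, d, h, i}  B7 = {b, d, e, h}
Tree: B1–B2, B2–B3, B1–B4, B3–B5, B2–B6, B6–B7
Each bag holds 4 vertices, so the decomposition has width 3, which upper-bounds the treewidth. On the other hand G contains the 4-clique {b, d, e, h}. A clique must lie in a single bag of any decomposition, so no decomposition can have width below 3. Therefore the treewidth is 3.

3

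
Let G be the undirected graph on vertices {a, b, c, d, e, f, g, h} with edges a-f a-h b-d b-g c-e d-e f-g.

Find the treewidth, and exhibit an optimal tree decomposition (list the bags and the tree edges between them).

Every bag has size at most 2, so the width is 2 − 1 = 1 and tw(G) ≤ 1. Since G has at least one edge (e.g. c–e), it is not an edgeless graph, so tw(G) ≥ 1. Hence tw(G) = 1 exactly.

Treewidth 1.
Bags: B1 = {c, e}  B2 = {d, e}  B3 = {b, d}  B4 = {b, g}  B5 = {f, g}  B6 = {a, f}  B7 = {a, h}
Tree: B1–B2, B2–B3, B3–B4, B4–B5, B5–B6, B6–B7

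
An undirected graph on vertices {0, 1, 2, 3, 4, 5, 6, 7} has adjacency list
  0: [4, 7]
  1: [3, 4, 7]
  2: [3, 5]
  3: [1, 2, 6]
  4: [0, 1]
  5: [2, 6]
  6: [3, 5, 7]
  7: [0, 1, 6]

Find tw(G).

2

A width-2 tree decomposition is:
Bags: B1 = {2, 5, 6}  B2 = {2, 3, 6}  B3 = {3, 6, 7}  B4 = {1, 3, 7}  B5 = {0, 1, 7}  B6 = {0, 1, 4}
Tree: B1–B2, B2–B3, B3–B4, B4–B5, B5–B6
Each bag holds 3 vertices, so the decomposition has width 2, which upper-bounds the treewidth. For the lower bound, G contains the cycle 5–2–3–6–5, so G is not a forest; only forests have treewidth ≤ 1, hence tw(G) ≥ 2. The upper and lower bounds meet at 2, so that is the treewidth.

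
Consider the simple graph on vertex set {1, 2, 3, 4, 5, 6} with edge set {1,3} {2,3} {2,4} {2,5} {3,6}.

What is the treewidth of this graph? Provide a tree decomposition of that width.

Every bag has size at most 2, so the width is 2 − 1 = 1 and tw(G) ≤ 1. Any graph with an edge has treewidth ≥ 1, and G has the edge 3–2. Combining the bounds, tw(G) = 1.

Treewidth 1.
Bags: B1 = {2, 3}  B2 = {1, 3}  B3 = {2, 5}  B4 = {3, 6}  B5 = {2, 4}
Tree: B1–B2, B1–B3, B2–B4, B3–B5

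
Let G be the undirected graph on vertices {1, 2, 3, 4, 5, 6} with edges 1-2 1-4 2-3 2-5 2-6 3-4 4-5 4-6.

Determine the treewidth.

2

A width-2 tree decomposition is:
Bags: B1 = {2, 4, 6}  B2 = {2, 4, 5}  B3 = {1, 2, 4}  B4 = {2, 3, 4}
Tree: B1–B2, B2–B3, B3–B4
Every bag has size at most 3, so the width is 3 − 1 = 2 and tw(G) ≤ 2. The edges 6–2–5–4–6 form a cycle, so G is not a tree and its treewidth is at least 2. The upper and lower bounds meet at 2, so that is the treewidth.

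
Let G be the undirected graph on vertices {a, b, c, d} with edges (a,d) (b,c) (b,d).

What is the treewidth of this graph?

1

A width-1 tree decomposition is:
Bags: B1 = {a, d}  B2 = {b, d}  B3 = {b, c}
Tree: B1–B2, B2–B3
Every bag has size at most 2, so the width is 2 − 1 = 1 and tw(G) ≤ 1. G has an edge, so its treewidth is at least 1. Therefore the treewidth is 1.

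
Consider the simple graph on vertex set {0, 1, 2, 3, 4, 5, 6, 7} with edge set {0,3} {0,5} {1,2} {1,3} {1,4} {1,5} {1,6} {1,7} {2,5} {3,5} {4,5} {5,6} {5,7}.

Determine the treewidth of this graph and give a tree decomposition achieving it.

Every bag has size at most 3, so the width is 3 − 1 = 2 and tw(G) ≤ 2. On the other hand G contains the 3-clique {0, 3, 5}. A clique must lie in a single bag of any decomposition, so no decomposition can have width below 2. The upper and lower bounds meet at 2, so that is the treewidth.

Treewidth 2.
One optimal decomposition is:
Bags: B1 = {1, 2, 5}  B2 = {1, 4, 5}  B3 = {1, 5, 6}  B4 = {1, 5, 7}  B5 = {1, 3, 5}  B6 = {0, 3, 5}
Tree: B1–B2, B1–B3, B1–B4, B4–B5, B5–B6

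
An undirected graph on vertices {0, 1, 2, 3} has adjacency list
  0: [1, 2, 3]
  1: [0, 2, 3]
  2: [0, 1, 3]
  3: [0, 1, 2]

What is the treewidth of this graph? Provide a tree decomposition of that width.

Treewidth 3.
Bags: B1 = {0, 1, 2, 3}
Tree: (single bag)

With just one bag of size 4, the width is 4 − 1 = 3, so tw(G) ≤ 3. On the other hand G contains the 4-clique {0, 1, 2, 3}. A clique must lie in a single bag of any decomposition, so no decomposition can have width below 3. Hence tw(G) = 3 exactly.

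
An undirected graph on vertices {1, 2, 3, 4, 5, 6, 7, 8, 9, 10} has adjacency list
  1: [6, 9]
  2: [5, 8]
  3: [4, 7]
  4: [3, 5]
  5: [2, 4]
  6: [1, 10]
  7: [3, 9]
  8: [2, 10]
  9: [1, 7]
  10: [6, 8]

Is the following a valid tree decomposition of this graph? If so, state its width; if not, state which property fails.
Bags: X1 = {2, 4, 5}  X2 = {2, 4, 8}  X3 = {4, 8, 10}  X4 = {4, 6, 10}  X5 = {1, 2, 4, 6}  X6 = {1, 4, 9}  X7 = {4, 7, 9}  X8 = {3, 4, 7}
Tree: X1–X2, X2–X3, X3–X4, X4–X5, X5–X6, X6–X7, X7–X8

No — bags containing vertex 2 are not connected in the tree.

A tree decomposition must satisfy three properties: every vertex lies in some bag; for every edge, both endpoints lie together in some bag; and for every vertex, the bags containing it form a connected subtree. Here bags containing vertex 2 are not connected in the tree, so the decomposition is invalid.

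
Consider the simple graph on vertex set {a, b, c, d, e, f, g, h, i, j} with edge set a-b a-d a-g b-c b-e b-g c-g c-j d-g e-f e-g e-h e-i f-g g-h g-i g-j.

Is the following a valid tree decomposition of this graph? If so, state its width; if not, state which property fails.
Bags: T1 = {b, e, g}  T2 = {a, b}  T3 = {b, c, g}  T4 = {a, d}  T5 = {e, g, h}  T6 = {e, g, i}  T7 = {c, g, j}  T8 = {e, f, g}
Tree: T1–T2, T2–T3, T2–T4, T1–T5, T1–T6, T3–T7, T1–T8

A tree decomposition must satisfy three properties: every vertex lies in some bag; for every edge, both endpoints lie together in some bag; and for every vertex, the bags containing it form a connected subtree. Here edge (g,a) lies in no bag, so the decomposition is invalid.

No — edge (g,a) lies in no bag.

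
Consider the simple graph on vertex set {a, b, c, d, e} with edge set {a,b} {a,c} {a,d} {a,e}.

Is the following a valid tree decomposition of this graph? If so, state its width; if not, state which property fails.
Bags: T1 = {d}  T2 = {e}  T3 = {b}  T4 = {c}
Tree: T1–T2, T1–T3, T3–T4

A tree decomposition must satisfy three properties: every vertex lies in some bag; for every edge, both endpoints lie together in some bag; and for every vertex, the bags containing it form a connected subtree. Here vertex a appears in no bag, so the decomposition is invalid.

No — vertex a appears in no bag.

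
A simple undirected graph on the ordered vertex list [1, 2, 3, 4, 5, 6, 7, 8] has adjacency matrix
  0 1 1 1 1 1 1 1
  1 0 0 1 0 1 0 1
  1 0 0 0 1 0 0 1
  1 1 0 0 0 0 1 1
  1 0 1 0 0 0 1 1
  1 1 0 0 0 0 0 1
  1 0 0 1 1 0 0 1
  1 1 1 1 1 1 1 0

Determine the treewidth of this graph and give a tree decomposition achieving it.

Treewidth 3.
One optimal decomposition is:
Bags: B1 = {1, 4, 7, 8}  B2 = {1, 5, 7, 8}  B3 = {1, 3, 5, 8}  B4 = {1, 2, 4, 8}  B5 = {1, 2, 6, 8}
Tree: B1–B2, B2–B3, B1–B4, B4–B5

The largest bag has 4 vertices, giving width 3; this decomposition certifies tw(G) ≤ 3. On the other hand G contains the 4-clique {1, 2, 4, 8}. A clique must lie in a single bag of any decomposition, so no decomposition can have width below 3. Therefore the treewidth is 3.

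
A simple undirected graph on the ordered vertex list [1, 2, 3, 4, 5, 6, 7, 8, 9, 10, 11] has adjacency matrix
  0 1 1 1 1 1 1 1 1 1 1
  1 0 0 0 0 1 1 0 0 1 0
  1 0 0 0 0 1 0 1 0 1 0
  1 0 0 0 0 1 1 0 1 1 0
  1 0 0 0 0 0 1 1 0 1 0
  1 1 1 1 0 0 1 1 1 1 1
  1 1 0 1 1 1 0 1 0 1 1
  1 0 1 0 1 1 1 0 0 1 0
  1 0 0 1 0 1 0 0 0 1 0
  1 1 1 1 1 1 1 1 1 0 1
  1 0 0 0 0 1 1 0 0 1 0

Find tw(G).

4

A width-4 tree decomposition is:
Bags: B1 = {1, 4, 6, 7, 10}  B2 = {1, 6, 7, 8, 10}  B3 = {1, 6, 7, 10, 11}  B4 = {1, 2, 6, 7, 10}  B5 = {1, 5, 7, 8, 10}  B6 = {1, 3, 6, 8, 10}  B7 = {1, 4, 6, 9, 10}
Tree: B1–B2, B2–B3, B2–B4, B2–B5, B2–B6, B1–B7
Every bag has size at most 5, so the width is 5 − 1 = 4 and tw(G) ≤ 4. On the other hand G contains the 5-clique {1, 5, 7, 8, 10}. A clique must lie in a single bag of any decomposition, so no decomposition can have width below 4. Combining the bounds, tw(G) = 4.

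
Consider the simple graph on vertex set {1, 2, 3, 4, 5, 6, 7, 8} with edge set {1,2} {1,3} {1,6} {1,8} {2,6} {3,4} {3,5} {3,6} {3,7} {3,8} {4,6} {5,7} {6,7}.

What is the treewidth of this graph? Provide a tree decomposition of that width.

Each bag holds 3 vertices, so the decomposition has width 2, which upper-bounds the treewidth. On the other hand G contains the 3-clique {1, 2, 6}. A clique must lie in a single bag of any decomposition, so no decomposition can have width below 2. The upper and lower bounds meet at 2, so that is the treewidth.

Treewidth 2.
Bags: B1 = {3, 6, 7}  B2 = {1, 3, 6}  B3 = {1, 2, 6}  B4 = {3, 5, 7}  B5 = {3, 4, 6}  B6 = {1, 3, 8}
Tree: B1–B2, B2–B3, B1–B4, B2–B5, B2–B6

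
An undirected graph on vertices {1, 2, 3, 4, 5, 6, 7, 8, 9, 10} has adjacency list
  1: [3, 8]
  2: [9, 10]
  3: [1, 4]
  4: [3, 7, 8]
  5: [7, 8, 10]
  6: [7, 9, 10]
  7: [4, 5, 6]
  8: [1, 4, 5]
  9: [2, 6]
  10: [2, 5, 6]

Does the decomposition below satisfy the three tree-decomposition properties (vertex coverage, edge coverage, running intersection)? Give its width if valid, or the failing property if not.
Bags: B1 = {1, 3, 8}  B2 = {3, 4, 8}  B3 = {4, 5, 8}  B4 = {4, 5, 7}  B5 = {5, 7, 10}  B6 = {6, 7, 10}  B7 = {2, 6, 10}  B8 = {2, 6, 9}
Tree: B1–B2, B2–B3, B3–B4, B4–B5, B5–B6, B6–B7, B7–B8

Checking the three conditions: (i) the bags cover all of {1, 2, 3, 4, 5, 6, 7, 8, 9, 10}; (ii) for each edge, some bag contains both endpoints; (iii) the bags containing any fixed vertex form a subtree. All hold, so the decomposition is valid with width 3 − 1 = 2.

Yes; width 2.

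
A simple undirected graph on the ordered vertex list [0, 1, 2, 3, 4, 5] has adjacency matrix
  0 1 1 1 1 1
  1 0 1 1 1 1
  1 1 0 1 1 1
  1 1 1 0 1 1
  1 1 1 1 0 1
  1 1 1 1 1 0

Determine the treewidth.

A width-5 tree decomposition is:
Bags: B1 = {0, 1, 2, 3, 4, 5}
Tree: (single bag)
A single bag containing all 6 vertices is trivially a valid decomposition of width 5. On the other hand G contains the 6-clique {0, 1, 2, 3, 4, 5}. A clique must lie in a single bag of any decomposition, so no decomposition can have width below 5. The upper and lower bounds meet at 5, so that is the treewidth.

5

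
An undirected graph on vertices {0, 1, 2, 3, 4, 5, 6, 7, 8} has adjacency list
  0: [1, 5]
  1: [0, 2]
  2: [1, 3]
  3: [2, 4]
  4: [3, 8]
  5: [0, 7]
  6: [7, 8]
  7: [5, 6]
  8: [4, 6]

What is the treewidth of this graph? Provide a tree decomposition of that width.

Each bag holds 3 vertices, so the decomposition has width 2, which upper-bounds the treewidth. For the lower bound, G contains the cycle 0–5–7–6–8–4–3–2–1–0, so G is not a forest; only forests have treewidth ≤ 1, hence tw(G) ≥ 2. Combining the bounds, tw(G) = 2.

Treewidth 2.
One such decomposition:
Bags: B1 = {0, 5, 7}  B2 = {0, 6, 7}  B3 = {0, 6, 8}  B4 = {0, 4, 8}  B5 = {0, 3, 4}  B6 = {0, 2, 3}  B7 = {0, 1, 2}
Tree: B1–B2, B2–B3, B3–B4, B4–B5, B5–B6, B6–B7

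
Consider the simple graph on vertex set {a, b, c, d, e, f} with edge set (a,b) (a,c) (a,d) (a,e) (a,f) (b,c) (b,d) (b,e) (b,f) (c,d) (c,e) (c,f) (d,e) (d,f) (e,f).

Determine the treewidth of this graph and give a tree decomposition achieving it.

Treewidth 5.
One such decomposition:
Bags: B1 = {a, b, c, d, e, f}
Tree: (single bag)

A single bag containing all 6 vertices is trivially a valid decomposition of width 5. Conversely, {a, b, c, d, e, f} is a clique of size 6, and the vertices of any clique must share a bag in every tree decomposition; so some bag has ≥ 6 vertices and tw(G) ≥ 5. Therefore the treewidth is 5.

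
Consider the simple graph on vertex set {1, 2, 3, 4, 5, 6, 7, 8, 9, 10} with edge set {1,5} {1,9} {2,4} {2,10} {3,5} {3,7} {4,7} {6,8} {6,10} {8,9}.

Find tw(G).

A width-2 tree decomposition is:
Bags: B1 = {3, 5, 7}  B2 = {1, 5, 7}  B3 = {1, 7, 9}  B4 = {7, 8, 9}  B5 = {6, 7, 8}  B6 = {6, 7, 10}  B7 = {2, 7, 10}  B8 = {2, 4, 7}
Tree: B1–B2, B2–B3, B3–B4, B4–B5, B5–B6, B6–B7, B7–B8
Every bag has size at most 3, so the width is 3 − 1 = 2 and tw(G) ≤ 2. For the lower bound, G contains the cycle 7–3–5–1–9–8–6–10–2–4–7, so G is not a forest; only forests have treewidth ≤ 1, hence tw(G) ≥ 2. Combining the bounds, tw(G) = 2.

2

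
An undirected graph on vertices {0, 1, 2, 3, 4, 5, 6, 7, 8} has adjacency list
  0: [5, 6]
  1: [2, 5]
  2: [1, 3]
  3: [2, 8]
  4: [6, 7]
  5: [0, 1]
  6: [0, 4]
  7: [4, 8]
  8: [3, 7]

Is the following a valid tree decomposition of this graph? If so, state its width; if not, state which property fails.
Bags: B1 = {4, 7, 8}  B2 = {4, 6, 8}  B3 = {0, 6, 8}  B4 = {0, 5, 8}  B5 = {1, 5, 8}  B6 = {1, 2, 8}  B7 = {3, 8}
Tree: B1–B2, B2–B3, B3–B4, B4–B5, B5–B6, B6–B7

No — edge (2,3) lies in no bag.

A tree decomposition must satisfy three properties: every vertex lies in some bag; for every edge, both endpoints lie together in some bag; and for every vertex, the bags containing it form a connected subtree. Here edge (2,3) lies in no bag, so the decomposition is invalid.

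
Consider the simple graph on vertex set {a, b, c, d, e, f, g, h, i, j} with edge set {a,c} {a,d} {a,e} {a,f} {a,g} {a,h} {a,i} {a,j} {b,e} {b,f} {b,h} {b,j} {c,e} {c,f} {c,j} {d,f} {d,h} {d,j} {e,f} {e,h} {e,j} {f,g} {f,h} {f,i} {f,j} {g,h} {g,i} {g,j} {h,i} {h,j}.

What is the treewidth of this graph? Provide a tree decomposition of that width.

Treewidth 4.
Bags: B1 = {a, d, f, h, j}  B2 = {a, e, f, h, j}  B3 = {a, f, g, h, j}  B4 = {a, c, e, f, j}  B5 = {a, f, g, h, i}  B6 = {b, e, f, h, j}
Tree: B1–B2, B2–B3, B2–B4, B3–B5, B2–B6

Each bag holds 5 vertices, so the decomposition has width 4, which upper-bounds the treewidth. For the lower bound, the 5 vertices {a, d, f, h, j} are pairwise adjacent, and any tree decomposition puts a clique entirely inside one bag — forcing width ≥ 4. The upper and lower bounds meet at 4, so that is the treewidth.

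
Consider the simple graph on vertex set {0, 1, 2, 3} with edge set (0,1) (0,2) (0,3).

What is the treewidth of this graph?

1

A width-1 tree decomposition is:
Bags: B1 = {0, 1}  B2 = {0, 3}  B3 = {0, 2}
Tree: B1–B2, B1–B3
Every bag has size at most 2, so the width is 2 − 1 = 1 and tw(G) ≤ 1. G has an edge, so its treewidth is at least 1. Hence tw(G) = 1 exactly.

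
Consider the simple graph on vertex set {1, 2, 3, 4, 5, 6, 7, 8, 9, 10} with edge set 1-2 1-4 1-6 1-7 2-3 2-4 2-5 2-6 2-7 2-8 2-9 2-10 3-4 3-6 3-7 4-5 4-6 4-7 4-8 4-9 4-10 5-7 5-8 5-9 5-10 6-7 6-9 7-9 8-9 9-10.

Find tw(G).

4

A width-4 tree decomposition is:
Bags: B1 = {2, 4, 5, 8, 9}  B2 = {2, 4, 5, 7, 9}  B3 = {2, 4, 6, 7, 9}  B4 = {2, 4, 5, 9, 10}  B5 = {1, 2, 4, 6, 7}  B6 = {2, 3, 4, 6, 7}
Tree: B1–B2, B2–B3, B2–B4, B3–B5, B3–B6
Every bag has size at most 5, so the width is 5 − 1 = 4 and tw(G) ≤ 4. Conversely, {2, 4, 5, 8, 9} is a clique of size 5, and the vertices of any clique must share a bag in every tree decomposition; so some bag has ≥ 5 vertices and tw(G) ≥ 4. Combining the bounds, tw(G) = 4.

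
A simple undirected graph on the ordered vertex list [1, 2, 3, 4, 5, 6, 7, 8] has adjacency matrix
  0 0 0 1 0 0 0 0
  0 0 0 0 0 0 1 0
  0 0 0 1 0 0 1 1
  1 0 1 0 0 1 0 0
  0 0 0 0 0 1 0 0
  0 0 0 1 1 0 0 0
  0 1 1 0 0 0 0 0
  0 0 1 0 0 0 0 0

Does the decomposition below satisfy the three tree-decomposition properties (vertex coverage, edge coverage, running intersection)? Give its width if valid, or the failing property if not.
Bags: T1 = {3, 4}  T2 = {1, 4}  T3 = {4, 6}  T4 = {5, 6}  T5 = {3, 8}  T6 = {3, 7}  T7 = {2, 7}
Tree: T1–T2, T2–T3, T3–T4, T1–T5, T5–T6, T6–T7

Checking the three conditions: (i) the bags cover all of {1, 2, 3, 4, 5, 6, 7, 8}; (ii) for each edge, some bag contains both endpoints; (iii) the bags containing any fixed vertex form a subtree. All hold, so the decomposition is valid with width 2 − 1 = 1.

Yes; width 1.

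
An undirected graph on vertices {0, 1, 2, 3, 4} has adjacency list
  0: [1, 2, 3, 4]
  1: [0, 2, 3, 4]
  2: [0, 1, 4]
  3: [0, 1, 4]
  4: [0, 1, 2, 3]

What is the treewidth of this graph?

3

A width-3 tree decomposition is:
Bags: B1 = {0, 1, 2, 4}  B2 = {0, 1, 3, 4}
Tree: B1–B2
The largest bag has 4 vertices, giving width 3; this decomposition certifies tw(G) ≤ 3. On the other hand G contains the 4-clique {0, 1, 2, 4}. A clique must lie in a single bag of any decomposition, so no decomposition can have width below 3. Combining the bounds, tw(G) = 3.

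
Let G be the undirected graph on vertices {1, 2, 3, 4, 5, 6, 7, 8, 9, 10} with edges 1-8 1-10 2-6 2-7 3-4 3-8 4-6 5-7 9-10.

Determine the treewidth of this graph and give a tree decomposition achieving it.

Treewidth 1.
One optimal decomposition is:
Bags: B1 = {5, 7}  B2 = {2, 7}  B3 = {2, 6}  B4 = {4, 6}  B5 = {3, 4}  B6 = {3, 8}  B7 = {1, 8}  B8 = {1, 10}  B9 = {9, 10}
Tree: B1–B2, B2–B3, B3–B4, B4–B5, B5–B6, B6–B7, B7–B8, B8–B9

The largest bag has 2 vertices, giving width 1; this decomposition certifies tw(G) ≤ 1. Any graph with an edge has treewidth ≥ 1, and G has the edge 5–7. Combining the bounds, tw(G) = 1.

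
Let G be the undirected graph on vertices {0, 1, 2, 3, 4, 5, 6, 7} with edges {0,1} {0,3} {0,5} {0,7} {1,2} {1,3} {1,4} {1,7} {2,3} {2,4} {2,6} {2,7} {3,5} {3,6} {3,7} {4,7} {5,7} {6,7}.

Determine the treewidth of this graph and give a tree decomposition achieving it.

Each bag holds 4 vertices, so the decomposition has width 3, which upper-bounds the treewidth. Conversely, {0, 1, 3, 7} is a clique of size 4, and the vertices of any clique must share a bag in every tree decomposition; so some bag has ≥ 4 vertices and tw(G) ≥ 3. The upper and lower bounds meet at 3, so that is the treewidth.

Treewidth 3.
One optimal decomposition is:
Bags: B1 = {1, 2, 3, 7}  B2 = {0, 1, 3, 7}  B3 = {0, 3, 5, 7}  B4 = {2, 3, 6, 7}  B5 = {1, 2, 4, 7}
Tree: B1–B2, B2–B3, B1–B4, B1–B5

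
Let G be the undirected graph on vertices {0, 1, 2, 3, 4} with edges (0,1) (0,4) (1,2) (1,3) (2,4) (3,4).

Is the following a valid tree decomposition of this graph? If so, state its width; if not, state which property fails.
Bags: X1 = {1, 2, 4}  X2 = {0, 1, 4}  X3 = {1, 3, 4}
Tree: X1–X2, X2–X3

Every vertex of G appears in some bag (union = {0, 1, 2, 3, 4}); every edge is covered by a bag; and for each vertex v the set of bags containing v is connected in the bag tree. The decomposition is therefore valid. The largest bag has 3 vertices, so the width is 2.

Yes; width 2.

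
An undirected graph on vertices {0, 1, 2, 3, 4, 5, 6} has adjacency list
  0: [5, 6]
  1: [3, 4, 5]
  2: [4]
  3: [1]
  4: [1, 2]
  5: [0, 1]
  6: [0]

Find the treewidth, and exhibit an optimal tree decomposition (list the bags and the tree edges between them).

Treewidth 1.
One optimal decomposition is:
Bags: B1 = {0, 5}  B2 = {1, 5}  B3 = {1, 4}  B4 = {0, 6}  B5 = {1, 3}  B6 = {2, 4}
Tree: B1–B2, B2–B3, B1–B4, B3–B5, B3–B6

Every bag has size at most 2, so the width is 2 − 1 = 1 and tw(G) ≤ 1. Any graph with an edge has treewidth ≥ 1, and G has the edge 5–0. Therefore the treewidth is 1.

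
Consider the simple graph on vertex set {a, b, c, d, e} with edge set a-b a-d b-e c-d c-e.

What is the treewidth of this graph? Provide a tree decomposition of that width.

Treewidth 2.
Bags: B1 = {a, b, d}  B2 = {b, c, d}  B3 = {b, c, e}
Tree: B1–B2, B2–B3

Every bag has size at most 3, so the width is 3 − 1 = 2 and tw(G) ≤ 2. For the lower bound, G contains the cycle b–a–d–c–e–b, so G is not a forest; only forests have treewidth ≤ 1, hence tw(G) ≥ 2. Hence tw(G) = 2 exactly.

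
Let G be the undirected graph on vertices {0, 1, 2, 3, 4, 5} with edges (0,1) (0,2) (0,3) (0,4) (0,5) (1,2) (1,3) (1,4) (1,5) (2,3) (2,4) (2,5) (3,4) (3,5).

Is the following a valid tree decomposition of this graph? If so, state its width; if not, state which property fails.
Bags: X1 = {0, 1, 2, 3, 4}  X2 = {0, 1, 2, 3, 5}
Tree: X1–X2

Checking the three conditions: (i) the bags cover all of {0, 1, 2, 3, 4, 5}; (ii) for each edge, some bag contains both endpoints; (iii) the bags containing any fixed vertex form a subtree. All hold, so the decomposition is valid with width 5 − 1 = 4.

Yes; width 4.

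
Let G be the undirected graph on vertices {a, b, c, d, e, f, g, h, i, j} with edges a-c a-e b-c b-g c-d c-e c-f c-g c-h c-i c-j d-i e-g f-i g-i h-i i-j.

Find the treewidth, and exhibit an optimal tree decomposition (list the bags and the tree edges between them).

Every bag has size at most 3, so the width is 3 − 1 = 2 and tw(G) ≤ 2. On the other hand G contains the 3-clique {c, e, g}. A clique must lie in a single bag of any decomposition, so no decomposition can have width below 2. Hence tw(G) = 2 exactly.

Treewidth 2.
Bags: B1 = {c, f, i}  B2 = {c, g, i}  B3 = {c, e, g}  B4 = {a, c, e}  B5 = {c, h, i}  B6 = {b, c, g}  B7 = {c, i, j}  B8 = {c, d, i}
Tree: B1–B2, B2–B3, B3–B4, B2–B5, B2–B6, B2–B7, B5–B8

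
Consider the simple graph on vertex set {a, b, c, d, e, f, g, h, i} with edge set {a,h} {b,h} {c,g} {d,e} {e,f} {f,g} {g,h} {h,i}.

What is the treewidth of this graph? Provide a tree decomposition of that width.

Treewidth 1.
One optimal decomposition is:
Bags: B1 = {f, g}  B2 = {g, h}  B3 = {a, h}  B4 = {b, h}  B5 = {e, f}  B6 = {c, g}  B7 = {h, i}  B8 = {d, e}
Tree: B1–B2, B2–B3, B2–B4, B1–B5, B1–B6, B3–B7, B5–B8

Each bag holds 2 vertices, so the decomposition has width 1, which upper-bounds the treewidth. Any graph with an edge has treewidth ≥ 1, and G has the edge g–f. Therefore the treewidth is 1.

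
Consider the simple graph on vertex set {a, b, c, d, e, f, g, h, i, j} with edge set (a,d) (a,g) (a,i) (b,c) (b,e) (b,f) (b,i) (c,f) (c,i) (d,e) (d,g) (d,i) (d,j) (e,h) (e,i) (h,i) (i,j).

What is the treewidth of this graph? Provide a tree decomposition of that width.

Every bag has size at most 3, so the width is 3 − 1 = 2 and tw(G) ≤ 2. Conversely, {a, d, g} is a clique of size 3, and the vertices of any clique must share a bag in every tree decomposition; so some bag has ≥ 3 vertices and tw(G) ≥ 2. Combining the bounds, tw(G) = 2.

Treewidth 2.
One optimal decomposition is:
Bags: B1 = {d, e, i}  B2 = {b, e, i}  B3 = {e, h, i}  B4 = {a, d, i}  B5 = {d, i, j}  B6 = {b, c, i}  B7 = {b, c, f}  B8 = {a, d, g}
Tree: B1–B2, B2–B3, B1–B4, B1–B5, B2–B6, B6–B7, B4–B8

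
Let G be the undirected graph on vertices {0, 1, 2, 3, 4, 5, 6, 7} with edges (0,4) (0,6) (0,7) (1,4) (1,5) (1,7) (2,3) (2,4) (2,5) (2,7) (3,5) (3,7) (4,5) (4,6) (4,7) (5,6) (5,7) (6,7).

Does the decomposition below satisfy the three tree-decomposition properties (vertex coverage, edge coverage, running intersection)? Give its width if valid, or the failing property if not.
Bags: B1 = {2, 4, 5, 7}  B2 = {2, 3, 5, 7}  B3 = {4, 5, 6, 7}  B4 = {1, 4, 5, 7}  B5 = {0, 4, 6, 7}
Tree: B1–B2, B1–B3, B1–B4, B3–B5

Checking the three conditions: (i) the bags cover all of {0, 1, 2, 3, 4, 5, 6, 7}; (ii) for each edge, some bag contains both endpoints; (iii) the bags containing any fixed vertex form a subtree. All hold, so the decomposition is valid with width 4 − 1 = 3.

Yes; width 3.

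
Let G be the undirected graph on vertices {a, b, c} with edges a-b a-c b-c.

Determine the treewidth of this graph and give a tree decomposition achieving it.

A single bag containing all 3 vertices is trivially a valid decomposition of width 2. On the other hand G contains the 3-clique {a, b, c}. A clique must lie in a single bag of any decomposition, so no decomposition can have width below 2. The upper and lower bounds meet at 2, so that is the treewidth.

Treewidth 2.
One optimal decomposition is:
Bags: B1 = {a, b, c}
Tree: (single bag)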